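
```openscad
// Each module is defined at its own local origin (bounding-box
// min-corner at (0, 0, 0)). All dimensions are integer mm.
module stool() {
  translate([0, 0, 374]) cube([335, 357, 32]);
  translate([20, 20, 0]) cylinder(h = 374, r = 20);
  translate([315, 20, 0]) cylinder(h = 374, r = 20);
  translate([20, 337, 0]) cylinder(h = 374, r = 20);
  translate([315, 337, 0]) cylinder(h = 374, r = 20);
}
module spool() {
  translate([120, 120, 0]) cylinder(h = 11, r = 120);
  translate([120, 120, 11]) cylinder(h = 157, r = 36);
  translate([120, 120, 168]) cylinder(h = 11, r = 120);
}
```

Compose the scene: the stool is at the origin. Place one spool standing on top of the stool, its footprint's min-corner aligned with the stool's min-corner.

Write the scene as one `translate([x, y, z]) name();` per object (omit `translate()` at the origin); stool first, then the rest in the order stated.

stool();
translate([0, 0, 406]) spool();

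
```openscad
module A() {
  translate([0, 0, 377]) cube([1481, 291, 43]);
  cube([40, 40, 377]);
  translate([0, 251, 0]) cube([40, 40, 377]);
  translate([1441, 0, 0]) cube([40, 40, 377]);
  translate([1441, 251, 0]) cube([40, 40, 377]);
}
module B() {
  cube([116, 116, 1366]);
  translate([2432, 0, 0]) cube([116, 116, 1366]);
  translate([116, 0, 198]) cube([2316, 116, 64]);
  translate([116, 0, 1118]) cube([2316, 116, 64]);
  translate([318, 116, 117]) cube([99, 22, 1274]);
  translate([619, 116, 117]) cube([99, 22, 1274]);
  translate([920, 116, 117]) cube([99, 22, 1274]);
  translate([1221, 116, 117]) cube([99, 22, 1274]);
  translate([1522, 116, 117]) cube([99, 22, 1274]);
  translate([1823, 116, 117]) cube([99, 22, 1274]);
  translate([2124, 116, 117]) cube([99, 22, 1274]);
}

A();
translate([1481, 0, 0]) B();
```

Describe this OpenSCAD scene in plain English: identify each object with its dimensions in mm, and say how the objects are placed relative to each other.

A is a long wooden bench with a 1481 mm (x) × 291 mm (y) seat, 43 mm thick, its top surface 420 mm above the floor. Four 40 mm square legs at the seat corners, flush with the edges, run from z = 0 to the seat underside.

B is a fence section. Two 116×116 mm posts, 1366 mm tall, stand on the floor with a clear span of 2316 mm between their inner faces. Two horizontal rails of 116×64 mm section span the gap between the posts with their undersides at z = 198 mm and z = 1118 mm, flush with the posts' −y face. 7 pickets, each 99 mm wide, 22 mm thick and 1274 mm tall, are fixed to the +y face of the rails with their bottoms at z = 117 mm, evenly spaced across the span with equal gaps (rounded down to the nearest mm) at the −x end and between each pair — any rounding remainder accumulates at the +x end.

The fence section is against the bench's +x side, with their −y faces flush.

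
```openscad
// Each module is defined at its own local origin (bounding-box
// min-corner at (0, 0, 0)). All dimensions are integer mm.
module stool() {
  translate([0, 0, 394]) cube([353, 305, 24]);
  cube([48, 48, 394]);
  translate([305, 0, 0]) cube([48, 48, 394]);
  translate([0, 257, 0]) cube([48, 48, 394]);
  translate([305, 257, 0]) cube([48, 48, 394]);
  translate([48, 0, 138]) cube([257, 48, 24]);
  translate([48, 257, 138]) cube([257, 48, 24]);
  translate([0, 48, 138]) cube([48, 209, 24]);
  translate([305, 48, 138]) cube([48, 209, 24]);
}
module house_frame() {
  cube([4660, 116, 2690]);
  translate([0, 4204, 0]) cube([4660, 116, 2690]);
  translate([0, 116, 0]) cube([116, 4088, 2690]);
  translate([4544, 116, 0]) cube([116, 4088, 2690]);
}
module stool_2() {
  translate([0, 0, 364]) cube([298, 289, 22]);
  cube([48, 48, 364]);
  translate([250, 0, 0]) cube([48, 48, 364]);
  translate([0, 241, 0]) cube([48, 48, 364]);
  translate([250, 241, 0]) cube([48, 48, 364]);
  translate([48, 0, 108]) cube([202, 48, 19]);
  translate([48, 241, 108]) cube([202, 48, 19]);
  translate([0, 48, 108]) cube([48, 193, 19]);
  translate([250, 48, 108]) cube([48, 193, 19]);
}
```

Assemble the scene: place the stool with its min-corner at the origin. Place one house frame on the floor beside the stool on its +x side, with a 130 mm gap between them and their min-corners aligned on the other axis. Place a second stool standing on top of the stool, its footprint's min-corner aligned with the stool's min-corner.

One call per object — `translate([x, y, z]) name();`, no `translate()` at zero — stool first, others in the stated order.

stool();
translate([483, 0, 0]) house_frame();
translate([0, 0, 418]) stool_2();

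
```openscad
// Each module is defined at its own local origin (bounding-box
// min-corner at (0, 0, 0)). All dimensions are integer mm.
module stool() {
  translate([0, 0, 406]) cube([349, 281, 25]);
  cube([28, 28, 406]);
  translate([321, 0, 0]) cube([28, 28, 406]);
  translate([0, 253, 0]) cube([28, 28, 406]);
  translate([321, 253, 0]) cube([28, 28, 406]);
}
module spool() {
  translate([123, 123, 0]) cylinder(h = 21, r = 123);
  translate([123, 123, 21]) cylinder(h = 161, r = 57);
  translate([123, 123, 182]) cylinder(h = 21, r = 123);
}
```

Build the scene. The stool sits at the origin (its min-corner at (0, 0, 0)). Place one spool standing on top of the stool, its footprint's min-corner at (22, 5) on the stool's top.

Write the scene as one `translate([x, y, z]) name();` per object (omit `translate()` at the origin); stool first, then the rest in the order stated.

stool();
translate([22, 5, 431]) spool();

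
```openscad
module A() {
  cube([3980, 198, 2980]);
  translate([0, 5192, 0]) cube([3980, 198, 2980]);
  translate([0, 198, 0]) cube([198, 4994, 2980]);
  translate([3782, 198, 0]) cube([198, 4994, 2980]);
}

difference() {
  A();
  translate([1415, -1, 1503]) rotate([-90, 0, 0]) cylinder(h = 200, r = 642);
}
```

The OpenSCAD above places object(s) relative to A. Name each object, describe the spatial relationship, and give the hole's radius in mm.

A is a house frame. The house frame has a circular hole through its front wall. The hole's radius is 642 mm.

The subtracted cylinder has r = 642 mm.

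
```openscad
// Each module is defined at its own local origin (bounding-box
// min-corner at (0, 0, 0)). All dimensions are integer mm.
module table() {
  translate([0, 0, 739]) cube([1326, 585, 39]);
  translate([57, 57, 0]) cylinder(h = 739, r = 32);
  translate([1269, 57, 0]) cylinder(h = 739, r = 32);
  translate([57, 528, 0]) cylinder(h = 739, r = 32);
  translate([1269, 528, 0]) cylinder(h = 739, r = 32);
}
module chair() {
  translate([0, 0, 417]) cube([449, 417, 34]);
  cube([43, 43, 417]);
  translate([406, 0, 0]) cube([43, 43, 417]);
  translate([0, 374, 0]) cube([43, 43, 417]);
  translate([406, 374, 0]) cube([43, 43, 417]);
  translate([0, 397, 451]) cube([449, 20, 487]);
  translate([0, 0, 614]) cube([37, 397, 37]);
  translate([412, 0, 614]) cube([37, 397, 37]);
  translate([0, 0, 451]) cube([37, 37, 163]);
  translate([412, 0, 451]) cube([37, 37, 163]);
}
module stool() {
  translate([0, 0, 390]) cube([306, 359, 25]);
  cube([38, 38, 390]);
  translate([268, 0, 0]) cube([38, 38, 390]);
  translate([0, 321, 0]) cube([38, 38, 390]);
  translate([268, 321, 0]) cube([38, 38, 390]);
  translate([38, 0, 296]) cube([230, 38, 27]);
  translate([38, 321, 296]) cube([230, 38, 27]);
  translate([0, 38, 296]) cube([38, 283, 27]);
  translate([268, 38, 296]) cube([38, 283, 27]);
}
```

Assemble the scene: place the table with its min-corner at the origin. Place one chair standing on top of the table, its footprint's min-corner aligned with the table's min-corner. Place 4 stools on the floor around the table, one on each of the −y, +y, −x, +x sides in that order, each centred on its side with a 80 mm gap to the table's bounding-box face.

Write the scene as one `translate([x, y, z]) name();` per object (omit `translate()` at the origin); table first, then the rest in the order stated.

table();
translate([0, 0, 778]) chair();
translate([510, -439, 0]) stool();
translate([510, 665, 0]) stool();
translate([-386, 113, 0]) stool();
translate([1406, 113, 0]) stool();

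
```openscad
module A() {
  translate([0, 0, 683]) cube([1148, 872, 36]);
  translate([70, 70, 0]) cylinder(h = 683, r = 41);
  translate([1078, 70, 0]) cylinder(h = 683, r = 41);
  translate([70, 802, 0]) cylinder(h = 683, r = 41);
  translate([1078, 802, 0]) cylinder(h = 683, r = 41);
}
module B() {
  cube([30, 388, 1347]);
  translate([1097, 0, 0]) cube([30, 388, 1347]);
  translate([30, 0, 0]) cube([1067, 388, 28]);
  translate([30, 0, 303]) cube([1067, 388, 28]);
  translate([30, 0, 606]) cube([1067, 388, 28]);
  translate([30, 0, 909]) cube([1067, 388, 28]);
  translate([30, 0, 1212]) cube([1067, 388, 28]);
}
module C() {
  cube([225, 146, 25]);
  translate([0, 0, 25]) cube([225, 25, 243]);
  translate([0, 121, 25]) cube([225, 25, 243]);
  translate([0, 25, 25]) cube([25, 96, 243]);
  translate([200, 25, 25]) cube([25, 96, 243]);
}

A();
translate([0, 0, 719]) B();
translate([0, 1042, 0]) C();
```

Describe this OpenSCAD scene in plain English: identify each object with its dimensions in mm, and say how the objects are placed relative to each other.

A is a table with a 1148×872 mm rectangular top, 36 mm thick, top surface at z = 719 mm, supported by four round legs of 82 mm diameter, each leg's bounding box inset 29 mm from the nearest pair of top edges, running from the floor.

B is an open bookshelf. Two side panels, each 30 mm thick, 388 mm deep and 1347 mm tall, stand 1127 mm apart (outside-to-outside). Between them sit 5 shelves, each 28 mm thick and 388 mm deep, spanning the full gap between the sides. The bottom shelf rests on the floor (its underside at z = 0) and the clear gap between one shelf's top and the next shelf's underside is 275 mm.

C is an open storage box with external size 225×146×268 mm and wall thickness 25 mm (the base is also 25 mm thick). The base covers the whole footprint; the four walls stand on the base, with the y-facing walls full-width and the x-facing walls fitting between their inner faces.

The bookshelf is on top of the table. The open box is on the floor beside the table on its +y side.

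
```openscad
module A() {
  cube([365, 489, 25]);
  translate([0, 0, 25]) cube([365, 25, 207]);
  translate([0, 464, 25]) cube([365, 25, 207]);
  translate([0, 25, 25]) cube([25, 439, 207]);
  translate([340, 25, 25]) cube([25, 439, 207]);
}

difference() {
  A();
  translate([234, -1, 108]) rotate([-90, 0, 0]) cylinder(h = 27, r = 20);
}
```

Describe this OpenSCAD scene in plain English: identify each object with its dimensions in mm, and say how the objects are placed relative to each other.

A is an open storage box with external size 365×489×232 mm and wall thickness 25 mm (the base is also 25 mm thick). The base covers the whole footprint; the four walls stand on the base, with the y-facing walls full-width and the x-facing walls fitting between their inner faces.

The open box has a circular hole of radius 20 mm through its front wall, centred at (x = 234, z = 108).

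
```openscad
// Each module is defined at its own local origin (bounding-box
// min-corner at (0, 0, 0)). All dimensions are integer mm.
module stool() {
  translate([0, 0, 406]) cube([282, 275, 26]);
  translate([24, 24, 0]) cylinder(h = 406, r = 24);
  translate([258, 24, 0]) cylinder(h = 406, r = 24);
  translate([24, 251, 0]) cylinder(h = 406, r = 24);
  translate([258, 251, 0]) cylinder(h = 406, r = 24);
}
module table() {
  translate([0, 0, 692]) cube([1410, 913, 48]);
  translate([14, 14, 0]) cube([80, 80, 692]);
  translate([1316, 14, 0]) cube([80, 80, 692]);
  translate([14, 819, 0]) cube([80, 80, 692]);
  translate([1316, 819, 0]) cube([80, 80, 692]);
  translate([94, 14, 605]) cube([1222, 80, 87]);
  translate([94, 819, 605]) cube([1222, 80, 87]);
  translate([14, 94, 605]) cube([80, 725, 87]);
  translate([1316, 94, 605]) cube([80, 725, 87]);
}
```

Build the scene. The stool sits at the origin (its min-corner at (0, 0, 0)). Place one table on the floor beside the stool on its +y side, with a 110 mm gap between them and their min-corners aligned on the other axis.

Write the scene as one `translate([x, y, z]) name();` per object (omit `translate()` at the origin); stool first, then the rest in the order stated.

stool();
translate([0, 385, 0]) table();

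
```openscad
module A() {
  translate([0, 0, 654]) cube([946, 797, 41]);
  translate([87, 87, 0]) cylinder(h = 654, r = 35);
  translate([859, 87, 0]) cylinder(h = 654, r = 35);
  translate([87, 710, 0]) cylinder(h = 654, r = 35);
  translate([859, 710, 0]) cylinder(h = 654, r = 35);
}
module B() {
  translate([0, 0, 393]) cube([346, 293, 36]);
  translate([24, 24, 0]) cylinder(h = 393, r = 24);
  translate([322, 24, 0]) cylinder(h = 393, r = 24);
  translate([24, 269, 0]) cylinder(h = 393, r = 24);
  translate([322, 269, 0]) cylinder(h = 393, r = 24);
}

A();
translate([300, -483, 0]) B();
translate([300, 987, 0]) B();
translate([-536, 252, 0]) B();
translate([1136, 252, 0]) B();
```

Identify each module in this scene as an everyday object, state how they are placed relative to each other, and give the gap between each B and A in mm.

A is a table. B is a stool. Four stools sit around the table at the −y, +y, −x, +x sides. The gap between each stool and the table is 190 mm.

Each stool's nearest face is 190 mm from the table's bounding box.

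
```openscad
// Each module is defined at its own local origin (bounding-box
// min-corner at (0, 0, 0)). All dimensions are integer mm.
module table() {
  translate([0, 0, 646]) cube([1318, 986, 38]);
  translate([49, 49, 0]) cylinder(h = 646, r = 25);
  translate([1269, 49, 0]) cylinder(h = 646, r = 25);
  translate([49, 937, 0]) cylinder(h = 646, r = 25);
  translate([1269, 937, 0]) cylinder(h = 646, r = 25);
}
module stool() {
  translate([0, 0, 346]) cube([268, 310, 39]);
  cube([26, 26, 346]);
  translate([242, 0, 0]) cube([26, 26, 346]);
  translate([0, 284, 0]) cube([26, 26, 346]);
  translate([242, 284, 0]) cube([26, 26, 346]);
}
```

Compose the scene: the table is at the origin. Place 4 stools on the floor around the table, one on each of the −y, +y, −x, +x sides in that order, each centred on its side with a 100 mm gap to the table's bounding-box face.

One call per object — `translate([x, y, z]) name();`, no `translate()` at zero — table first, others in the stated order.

table();
translate([525, -410, 0]) stool();
translate([525, 1086, 0]) stool();
translate([-368, 338, 0]) stool();
translate([1418, 338, 0]) stool();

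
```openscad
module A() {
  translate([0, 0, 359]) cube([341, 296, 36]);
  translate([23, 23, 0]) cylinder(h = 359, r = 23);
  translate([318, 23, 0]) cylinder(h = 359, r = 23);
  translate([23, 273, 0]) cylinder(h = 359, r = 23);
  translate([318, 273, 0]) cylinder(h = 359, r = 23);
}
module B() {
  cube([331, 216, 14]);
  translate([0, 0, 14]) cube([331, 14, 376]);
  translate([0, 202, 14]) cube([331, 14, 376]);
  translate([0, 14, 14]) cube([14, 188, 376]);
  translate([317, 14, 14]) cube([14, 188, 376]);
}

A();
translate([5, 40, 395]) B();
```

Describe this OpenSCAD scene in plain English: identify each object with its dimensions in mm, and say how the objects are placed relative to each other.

A is a simple wooden stool: a rectangular seat 341 mm (x) by 296 mm (y), 36 mm thick, top face at z = 395 mm, on four round legs, each 46 mm in diameter. The legs rest on z = 0, each leg's axis is inset half a diameter from the nearest pair of seat edges (so the leg's bounding box is flush with the corner).

B is an open storage box with external size 331×216×390 mm and wall thickness 14 mm (the base is also 14 mm thick). The base covers the whole footprint; the four walls stand on the base, with the y-facing walls full-width and the x-facing walls fitting between their inner faces.

The open box is on top of the stool, centred.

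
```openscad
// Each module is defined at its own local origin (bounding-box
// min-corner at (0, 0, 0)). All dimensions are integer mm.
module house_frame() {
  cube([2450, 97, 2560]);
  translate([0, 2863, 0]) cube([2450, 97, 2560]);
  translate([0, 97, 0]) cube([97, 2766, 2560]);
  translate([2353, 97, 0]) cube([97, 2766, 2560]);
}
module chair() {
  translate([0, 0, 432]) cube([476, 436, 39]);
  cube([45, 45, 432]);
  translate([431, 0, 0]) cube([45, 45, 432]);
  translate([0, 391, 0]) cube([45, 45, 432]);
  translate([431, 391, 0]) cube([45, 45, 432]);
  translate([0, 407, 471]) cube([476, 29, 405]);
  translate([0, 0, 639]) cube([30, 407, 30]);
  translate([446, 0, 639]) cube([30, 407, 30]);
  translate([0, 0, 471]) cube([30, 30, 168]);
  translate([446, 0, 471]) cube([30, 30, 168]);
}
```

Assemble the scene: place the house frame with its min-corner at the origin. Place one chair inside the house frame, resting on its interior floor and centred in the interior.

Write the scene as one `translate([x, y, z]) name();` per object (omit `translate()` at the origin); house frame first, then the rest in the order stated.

house_frame();
translate([987, 1262, 0]) chair();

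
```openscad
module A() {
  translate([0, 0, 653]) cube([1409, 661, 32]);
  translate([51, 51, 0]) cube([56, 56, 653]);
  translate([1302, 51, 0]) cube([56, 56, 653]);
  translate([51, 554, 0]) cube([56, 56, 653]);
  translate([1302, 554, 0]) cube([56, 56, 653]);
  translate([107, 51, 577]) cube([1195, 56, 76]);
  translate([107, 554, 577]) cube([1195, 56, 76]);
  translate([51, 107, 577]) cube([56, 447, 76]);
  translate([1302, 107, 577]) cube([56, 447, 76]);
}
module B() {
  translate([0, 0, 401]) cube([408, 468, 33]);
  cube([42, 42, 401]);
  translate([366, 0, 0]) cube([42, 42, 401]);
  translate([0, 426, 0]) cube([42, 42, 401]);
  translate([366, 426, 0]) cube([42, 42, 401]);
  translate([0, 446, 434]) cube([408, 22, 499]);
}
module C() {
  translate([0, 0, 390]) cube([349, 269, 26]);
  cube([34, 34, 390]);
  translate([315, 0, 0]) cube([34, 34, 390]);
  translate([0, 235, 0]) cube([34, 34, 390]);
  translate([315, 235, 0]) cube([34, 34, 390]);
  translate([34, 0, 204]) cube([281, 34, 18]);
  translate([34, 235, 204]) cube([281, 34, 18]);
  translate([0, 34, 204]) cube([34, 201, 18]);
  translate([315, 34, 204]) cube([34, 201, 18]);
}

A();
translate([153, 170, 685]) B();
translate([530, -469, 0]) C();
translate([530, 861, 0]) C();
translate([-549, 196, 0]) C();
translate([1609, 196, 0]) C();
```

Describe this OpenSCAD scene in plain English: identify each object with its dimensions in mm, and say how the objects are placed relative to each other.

A is a rectangular dining table. The top is 1409×661×32 mm with its upper surface at z = 685 mm. It stands on four 56×56 mm square legs, each inset 51 mm from the nearest pair of top edges, running from the floor to the underside of the top. Four apron rails, 56 mm thick and 76 mm tall, run between adjacent legs with their top edges flush with the underside of the top and their outer faces flush with the legs' outer faces.

B is a chair: 408×468 mm seat, 33 mm thick, top at z = 434 mm, on four 42 mm square corner legs flush with the seat edges. A 22 mm thick backrest slab spans the full seat width, extending 499 mm above the seat top, its back face flush with the seat's +y edge.

C is a simple wooden stool: a rectangular seat 349 mm (x) by 269 mm (y), 26 mm thick, top face at z = 416 mm, on four square legs, each 34×34 mm in cross-section. The legs rest on z = 0, each flush with a corner of the seat. Four stretchers, 34 mm wide and 18 mm tall, connect adjacent legs with their undersides at z = 204 mm, each running between the inner faces of the legs it joins and aligned with the legs' outer faces on the other axis.

The chair is on top of the table. Four stools sit around the table at the −y, +y, −x, +x sides.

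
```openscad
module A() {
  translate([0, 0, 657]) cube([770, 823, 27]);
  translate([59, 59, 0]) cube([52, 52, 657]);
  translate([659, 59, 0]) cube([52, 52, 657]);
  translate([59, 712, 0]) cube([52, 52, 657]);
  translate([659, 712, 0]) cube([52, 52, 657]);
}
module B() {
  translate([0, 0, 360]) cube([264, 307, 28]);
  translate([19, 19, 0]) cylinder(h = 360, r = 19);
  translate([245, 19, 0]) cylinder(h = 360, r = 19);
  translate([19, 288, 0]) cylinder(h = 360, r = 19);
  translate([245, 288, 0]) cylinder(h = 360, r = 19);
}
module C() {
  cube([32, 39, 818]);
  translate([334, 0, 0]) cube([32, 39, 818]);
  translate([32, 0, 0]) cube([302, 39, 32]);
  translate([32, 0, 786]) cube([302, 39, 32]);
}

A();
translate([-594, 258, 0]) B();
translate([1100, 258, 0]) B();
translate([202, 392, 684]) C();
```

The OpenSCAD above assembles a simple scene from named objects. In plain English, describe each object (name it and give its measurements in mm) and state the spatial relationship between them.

A is a table: top 770 mm (x) × 823 mm (y), 27 mm thick, upper face at z = 684 mm, on four 52×52 mm square legs, each inset 59 mm from the nearest pair of top edges, running from z = 0 to the bottom of the top.

B is a four-legged stool. The seat is 264×307 mm, 28 mm thick, top at z = 388 mm. It stands on four round legs, each 38 mm in diameter, from z = 0 to the seat underside, each leg's axis is inset half a diameter from the nearest pair of seat edges (so the leg's bounding box is flush with the corner).

C is a picture frame with a 302×754 mm rectangular opening (x by z) and a uniform 32 mm border on every side. Frame depth is 39 mm along y. It is built from two vertical stiles running the full outside height and two horizontal rails spanning the gap between the stiles.

Two stools sit around the table at the −x, +x sides. The picture frame is on top of the table, centred.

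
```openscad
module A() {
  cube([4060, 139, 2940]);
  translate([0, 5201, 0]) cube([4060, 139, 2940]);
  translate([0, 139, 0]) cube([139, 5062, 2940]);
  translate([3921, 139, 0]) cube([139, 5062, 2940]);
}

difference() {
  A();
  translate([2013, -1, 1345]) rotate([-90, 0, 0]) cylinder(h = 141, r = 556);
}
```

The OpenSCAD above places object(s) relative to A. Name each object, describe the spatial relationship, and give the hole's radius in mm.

The subtracted cylinder has r = 556 mm.

A is a house frame. The house frame has a circular hole through its front wall. The hole's radius is 556 mm.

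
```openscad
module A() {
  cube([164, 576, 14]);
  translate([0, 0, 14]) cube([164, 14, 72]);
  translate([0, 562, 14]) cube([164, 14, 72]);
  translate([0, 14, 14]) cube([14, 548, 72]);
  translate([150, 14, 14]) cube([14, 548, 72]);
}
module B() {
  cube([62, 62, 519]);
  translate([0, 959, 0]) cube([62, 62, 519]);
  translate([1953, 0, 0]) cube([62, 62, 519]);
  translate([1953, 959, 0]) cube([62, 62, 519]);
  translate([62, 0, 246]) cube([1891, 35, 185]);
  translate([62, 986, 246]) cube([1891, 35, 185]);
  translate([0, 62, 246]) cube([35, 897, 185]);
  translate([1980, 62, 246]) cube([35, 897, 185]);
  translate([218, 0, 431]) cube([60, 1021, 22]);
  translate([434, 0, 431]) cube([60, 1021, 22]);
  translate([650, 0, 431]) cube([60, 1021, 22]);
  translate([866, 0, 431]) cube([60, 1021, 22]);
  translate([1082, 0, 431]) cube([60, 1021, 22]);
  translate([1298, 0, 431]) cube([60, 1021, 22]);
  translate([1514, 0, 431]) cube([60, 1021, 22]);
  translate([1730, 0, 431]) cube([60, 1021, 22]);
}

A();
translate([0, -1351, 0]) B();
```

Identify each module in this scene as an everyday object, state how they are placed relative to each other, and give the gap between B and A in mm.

A is an open box. B is a bed frame. The bed frame is on the floor beside the open box on its −y side. The gap between the bed frame and the open box is 330 mm.

The bed frame's nearest face is 330 mm from the open box's −y face.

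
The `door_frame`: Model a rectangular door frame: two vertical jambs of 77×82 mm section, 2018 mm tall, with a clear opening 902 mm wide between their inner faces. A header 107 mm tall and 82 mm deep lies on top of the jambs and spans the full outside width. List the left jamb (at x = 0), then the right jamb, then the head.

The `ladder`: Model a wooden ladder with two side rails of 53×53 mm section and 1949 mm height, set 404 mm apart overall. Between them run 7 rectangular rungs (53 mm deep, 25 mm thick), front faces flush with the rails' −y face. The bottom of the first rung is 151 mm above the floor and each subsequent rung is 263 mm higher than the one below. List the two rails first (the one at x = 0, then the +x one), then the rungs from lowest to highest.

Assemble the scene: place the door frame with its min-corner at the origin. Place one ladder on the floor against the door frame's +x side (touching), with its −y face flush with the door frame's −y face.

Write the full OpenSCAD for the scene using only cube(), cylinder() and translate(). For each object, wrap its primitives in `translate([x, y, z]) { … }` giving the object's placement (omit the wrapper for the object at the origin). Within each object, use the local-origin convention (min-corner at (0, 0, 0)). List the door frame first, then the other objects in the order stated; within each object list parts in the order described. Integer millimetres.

cube([77, 82, 2018]);
translate([979, 0, 0]) cube([77, 82, 2018]);
translate([0, 0, 2018]) cube([1056, 82, 107]);
translate([1056, 0, 0]) {
  cube([53, 53, 1949]);
  translate([351, 0, 0]) cube([53, 53, 1949]);
  translate([53, 0, 151]) cube([298, 53, 25]);
  translate([53, 0, 414]) cube([298, 53, 25]);
  translate([53, 0, 677]) cube([298, 53, 25]);
  translate([53, 0, 940]) cube([298, 53, 25]);
  translate([53, 0, 1203]) cube([298, 53, 25]);
  translate([53, 0, 1466]) cube([298, 53, 25]);
  translate([53, 0, 1729]) cube([298, 53, 25]);
}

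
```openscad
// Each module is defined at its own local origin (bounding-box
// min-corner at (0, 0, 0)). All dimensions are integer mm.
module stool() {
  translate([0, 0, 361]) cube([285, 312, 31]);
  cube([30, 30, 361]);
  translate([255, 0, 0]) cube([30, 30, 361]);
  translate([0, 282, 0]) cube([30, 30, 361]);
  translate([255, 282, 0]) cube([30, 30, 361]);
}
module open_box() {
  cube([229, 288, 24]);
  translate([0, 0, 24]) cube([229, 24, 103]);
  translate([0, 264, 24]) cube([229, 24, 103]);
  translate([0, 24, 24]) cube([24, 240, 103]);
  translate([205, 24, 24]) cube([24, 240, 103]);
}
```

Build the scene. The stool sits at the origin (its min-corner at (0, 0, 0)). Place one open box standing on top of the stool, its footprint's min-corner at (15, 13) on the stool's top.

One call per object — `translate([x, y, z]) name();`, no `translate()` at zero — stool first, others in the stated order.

stool();
translate([15, 13, 392]) open_box();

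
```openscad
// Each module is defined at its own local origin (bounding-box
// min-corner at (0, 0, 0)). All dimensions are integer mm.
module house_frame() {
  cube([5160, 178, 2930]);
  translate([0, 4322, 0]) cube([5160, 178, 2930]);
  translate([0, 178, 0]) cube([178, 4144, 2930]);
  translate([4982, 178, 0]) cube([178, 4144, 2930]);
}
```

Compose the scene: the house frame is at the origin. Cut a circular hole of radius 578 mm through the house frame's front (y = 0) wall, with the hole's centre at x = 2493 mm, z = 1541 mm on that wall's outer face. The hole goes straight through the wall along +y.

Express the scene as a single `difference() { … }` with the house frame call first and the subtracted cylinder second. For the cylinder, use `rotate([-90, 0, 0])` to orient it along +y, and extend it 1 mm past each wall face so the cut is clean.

difference() {
  house_frame();
  translate([2493, -1, 1541]) rotate([-90, 0, 0]) cylinder(h = 180, r = 578);
}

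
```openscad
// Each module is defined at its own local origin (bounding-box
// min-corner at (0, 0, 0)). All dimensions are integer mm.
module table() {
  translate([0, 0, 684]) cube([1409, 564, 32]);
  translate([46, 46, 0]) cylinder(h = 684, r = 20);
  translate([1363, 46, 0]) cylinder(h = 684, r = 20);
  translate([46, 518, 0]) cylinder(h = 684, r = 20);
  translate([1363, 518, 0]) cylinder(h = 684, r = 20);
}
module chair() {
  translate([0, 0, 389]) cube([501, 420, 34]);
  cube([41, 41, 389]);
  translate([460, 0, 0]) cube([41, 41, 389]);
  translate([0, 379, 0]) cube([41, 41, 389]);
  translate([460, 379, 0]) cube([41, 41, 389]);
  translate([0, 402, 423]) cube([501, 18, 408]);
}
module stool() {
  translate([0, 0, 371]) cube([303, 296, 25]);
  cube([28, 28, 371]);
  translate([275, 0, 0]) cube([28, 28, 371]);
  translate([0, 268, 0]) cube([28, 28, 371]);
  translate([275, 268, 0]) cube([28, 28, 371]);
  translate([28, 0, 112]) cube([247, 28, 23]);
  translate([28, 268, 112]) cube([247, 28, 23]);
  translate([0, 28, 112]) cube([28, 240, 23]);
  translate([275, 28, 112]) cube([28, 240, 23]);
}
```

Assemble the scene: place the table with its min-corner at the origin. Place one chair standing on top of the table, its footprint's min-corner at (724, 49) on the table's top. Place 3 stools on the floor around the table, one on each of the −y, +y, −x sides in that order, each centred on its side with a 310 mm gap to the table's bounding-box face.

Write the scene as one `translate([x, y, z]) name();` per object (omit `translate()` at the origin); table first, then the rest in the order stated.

table();
translate([724, 49, 716]) chair();
translate([553, -606, 0]) stool();
translate([553, 874, 0]) stool();
translate([-613, 134, 0]) stool();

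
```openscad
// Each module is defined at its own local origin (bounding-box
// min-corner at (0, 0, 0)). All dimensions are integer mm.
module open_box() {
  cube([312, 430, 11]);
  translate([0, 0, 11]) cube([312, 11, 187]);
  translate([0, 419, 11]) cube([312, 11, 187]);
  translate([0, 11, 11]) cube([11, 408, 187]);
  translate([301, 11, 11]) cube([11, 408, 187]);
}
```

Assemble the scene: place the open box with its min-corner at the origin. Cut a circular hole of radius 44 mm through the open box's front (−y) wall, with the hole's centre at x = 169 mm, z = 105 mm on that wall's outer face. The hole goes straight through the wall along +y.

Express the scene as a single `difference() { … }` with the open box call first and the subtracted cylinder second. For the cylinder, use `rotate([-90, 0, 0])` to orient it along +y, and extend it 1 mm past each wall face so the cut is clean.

difference() {
  open_box();
  translate([169, -1, 105]) rotate([-90, 0, 0]) cylinder(h = 13, r = 44);
}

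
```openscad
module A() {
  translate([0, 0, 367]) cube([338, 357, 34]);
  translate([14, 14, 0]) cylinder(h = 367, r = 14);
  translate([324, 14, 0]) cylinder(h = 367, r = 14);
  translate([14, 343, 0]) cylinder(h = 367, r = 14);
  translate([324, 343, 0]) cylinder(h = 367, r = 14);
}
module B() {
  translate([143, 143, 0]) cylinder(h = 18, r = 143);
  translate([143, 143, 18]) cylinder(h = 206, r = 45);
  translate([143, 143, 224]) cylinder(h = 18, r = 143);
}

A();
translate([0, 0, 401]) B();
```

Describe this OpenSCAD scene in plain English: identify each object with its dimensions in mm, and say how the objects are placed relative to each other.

A is a four-legged stool. The seat is a 338×357×34 mm slab whose top surface is at z = 401 mm; four round legs, each 28 mm in diameter, run from the floor (z = 0) to the underside of the seat, each leg's axis is inset half a diameter from the nearest pair of seat edges (so the leg's bounding box is flush with the corner).

B is a spool: two coaxial disc flanges of radius 143 mm and thickness 18 mm, joined by a core cylinder of radius 45 mm and height 206 mm. The lower flange rests on z = 0 and the three cylinders share a vertical axis.

The spool is on top of the stool.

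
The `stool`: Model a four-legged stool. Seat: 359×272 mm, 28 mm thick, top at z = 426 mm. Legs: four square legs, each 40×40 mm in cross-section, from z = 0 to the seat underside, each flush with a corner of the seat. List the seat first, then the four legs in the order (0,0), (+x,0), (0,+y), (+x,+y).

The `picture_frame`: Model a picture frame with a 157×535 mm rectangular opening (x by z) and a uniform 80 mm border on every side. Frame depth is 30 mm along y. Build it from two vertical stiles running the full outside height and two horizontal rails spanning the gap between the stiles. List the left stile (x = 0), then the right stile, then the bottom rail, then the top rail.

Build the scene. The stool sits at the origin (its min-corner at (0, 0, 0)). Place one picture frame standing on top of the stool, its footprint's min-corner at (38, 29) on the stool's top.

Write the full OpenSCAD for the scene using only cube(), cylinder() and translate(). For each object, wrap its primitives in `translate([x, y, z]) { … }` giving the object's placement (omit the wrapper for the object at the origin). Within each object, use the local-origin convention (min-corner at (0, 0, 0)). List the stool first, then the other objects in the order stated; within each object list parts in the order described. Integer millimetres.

translate([0, 0, 398]) cube([359, 272, 28]);
cube([40, 40, 398]);
translate([319, 0, 0]) cube([40, 40, 398]);
translate([0, 232, 0]) cube([40, 40, 398]);
translate([319, 232, 0]) cube([40, 40, 398]);
translate([38, 29, 426]) {
  cube([80, 30, 695]);
  translate([237, 0, 0]) cube([80, 30, 695]);
  translate([80, 0, 0]) cube([157, 30, 80]);
  translate([80, 0, 615]) cube([157, 30, 80]);
}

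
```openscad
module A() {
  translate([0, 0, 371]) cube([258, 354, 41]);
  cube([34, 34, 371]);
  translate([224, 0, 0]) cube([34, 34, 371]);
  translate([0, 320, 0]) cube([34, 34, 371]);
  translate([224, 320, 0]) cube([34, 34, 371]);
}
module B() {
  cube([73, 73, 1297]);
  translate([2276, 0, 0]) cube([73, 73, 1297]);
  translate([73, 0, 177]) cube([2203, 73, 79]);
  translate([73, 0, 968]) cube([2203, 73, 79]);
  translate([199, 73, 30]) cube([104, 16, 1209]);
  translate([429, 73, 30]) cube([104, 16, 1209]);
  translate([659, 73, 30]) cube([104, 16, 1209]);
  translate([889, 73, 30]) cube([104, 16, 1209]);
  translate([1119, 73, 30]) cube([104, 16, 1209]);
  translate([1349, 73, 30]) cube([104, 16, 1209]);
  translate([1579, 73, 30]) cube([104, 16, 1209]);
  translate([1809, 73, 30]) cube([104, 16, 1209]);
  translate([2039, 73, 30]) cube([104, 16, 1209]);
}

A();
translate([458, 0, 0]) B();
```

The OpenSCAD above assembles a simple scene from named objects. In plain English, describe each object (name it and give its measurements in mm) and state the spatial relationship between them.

A is a four-legged stool. The seat is 258×354 mm, 41 mm thick, top at z = 412 mm. It stands on four square legs, each 34×34 mm in cross-section, from z = 0 to the seat underside, each flush with a corner of the seat.

B is a fence section. Two 73×73 mm posts, 1297 mm tall, stand on the floor with a clear span of 2203 mm between their inner faces. Two horizontal rails of 73×79 mm section span the gap between the posts with their undersides at z = 177 mm and z = 968 mm, flush with the posts' −y face. 9 pickets, each 104 mm wide, 16 mm thick and 1209 mm tall, are fixed to the +y face of the rails with their bottoms at z = 30 mm, evenly spaced across the span with equal gaps (rounded down to the nearest mm) at the −x end and between each pair — any rounding remainder accumulates at the +x end.

The fence section is on the floor beside the stool on its +x side.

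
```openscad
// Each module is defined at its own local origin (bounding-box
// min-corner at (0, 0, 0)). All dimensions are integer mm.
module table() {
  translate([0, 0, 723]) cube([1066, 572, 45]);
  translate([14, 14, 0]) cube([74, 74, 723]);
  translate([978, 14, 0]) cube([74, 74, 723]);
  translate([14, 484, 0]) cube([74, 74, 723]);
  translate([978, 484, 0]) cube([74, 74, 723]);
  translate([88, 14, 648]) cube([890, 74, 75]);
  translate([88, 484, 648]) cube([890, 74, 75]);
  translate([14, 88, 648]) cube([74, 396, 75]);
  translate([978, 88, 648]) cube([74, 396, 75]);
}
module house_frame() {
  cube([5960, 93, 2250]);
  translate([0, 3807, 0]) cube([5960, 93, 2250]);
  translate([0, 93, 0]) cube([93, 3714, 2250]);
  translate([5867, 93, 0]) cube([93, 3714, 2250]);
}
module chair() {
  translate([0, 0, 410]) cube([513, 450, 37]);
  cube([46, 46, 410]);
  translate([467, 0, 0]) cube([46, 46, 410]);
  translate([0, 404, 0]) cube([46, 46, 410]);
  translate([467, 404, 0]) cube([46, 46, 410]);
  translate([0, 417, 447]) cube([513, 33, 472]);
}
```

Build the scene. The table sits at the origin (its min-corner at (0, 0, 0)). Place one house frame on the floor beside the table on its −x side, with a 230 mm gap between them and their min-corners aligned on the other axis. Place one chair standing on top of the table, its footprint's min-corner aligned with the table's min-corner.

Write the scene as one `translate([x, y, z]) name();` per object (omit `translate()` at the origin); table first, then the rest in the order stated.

table();
translate([-6190, 0, 0]) house_frame();
translate([0, 0, 768]) chair();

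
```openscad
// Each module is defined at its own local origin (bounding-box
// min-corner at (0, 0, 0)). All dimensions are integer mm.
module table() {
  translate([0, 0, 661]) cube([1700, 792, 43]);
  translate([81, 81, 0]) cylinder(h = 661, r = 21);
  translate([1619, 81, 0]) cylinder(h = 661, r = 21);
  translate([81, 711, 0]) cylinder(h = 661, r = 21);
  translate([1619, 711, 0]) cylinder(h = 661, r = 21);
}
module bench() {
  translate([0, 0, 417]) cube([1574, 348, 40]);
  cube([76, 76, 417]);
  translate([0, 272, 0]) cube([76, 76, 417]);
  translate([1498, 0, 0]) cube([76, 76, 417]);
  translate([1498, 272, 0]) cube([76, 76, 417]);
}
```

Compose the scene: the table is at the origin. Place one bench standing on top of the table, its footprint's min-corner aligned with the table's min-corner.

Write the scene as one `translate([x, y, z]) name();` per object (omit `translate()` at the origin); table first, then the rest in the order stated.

table();
translate([0, 0, 704]) bench();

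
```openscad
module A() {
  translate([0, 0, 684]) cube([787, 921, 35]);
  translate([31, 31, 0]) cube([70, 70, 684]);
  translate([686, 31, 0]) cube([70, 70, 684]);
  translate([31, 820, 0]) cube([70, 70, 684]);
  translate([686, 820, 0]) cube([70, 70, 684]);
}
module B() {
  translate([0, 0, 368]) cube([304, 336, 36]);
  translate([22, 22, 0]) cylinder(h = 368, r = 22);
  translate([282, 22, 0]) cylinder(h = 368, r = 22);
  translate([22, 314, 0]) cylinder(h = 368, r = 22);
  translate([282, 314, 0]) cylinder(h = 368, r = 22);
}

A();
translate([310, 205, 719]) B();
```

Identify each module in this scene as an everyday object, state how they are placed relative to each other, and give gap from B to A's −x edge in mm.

A is a table. B is a stool. The stool is on top of the table. The gap from the stool to the table's −x edge is 310 mm.

The stool's min-x is at 310; the table's min-x is 0; gap = 310 mm.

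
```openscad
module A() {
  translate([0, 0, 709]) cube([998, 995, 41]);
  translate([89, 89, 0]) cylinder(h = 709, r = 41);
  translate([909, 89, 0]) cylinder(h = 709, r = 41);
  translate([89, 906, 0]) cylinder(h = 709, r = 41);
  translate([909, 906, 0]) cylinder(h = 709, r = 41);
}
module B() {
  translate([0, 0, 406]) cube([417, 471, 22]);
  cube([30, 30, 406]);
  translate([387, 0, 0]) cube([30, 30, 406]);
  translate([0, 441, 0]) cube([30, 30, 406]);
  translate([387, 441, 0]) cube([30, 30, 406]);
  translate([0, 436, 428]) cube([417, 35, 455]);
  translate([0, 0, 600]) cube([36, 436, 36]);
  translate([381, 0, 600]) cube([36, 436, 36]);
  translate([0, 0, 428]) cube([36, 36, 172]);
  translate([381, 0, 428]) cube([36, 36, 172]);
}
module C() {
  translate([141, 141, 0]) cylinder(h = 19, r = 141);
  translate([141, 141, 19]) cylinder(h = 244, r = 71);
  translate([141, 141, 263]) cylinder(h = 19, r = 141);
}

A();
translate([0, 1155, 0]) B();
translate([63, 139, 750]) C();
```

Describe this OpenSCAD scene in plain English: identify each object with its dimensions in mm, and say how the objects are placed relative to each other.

A is a table: top 998 mm (x) × 995 mm (y), 41 mm thick, upper face at z = 750 mm, on four round legs of 82 mm diameter, each leg's bounding box inset 48 mm from the nearest pair of top edges, running from z = 0 to the bottom of the top.

B is a chair. The seat is a 417×471×22 mm slab with its top at z = 428 mm, on four 30×30 mm corner legs (flush with the seat edges, standing on z = 0). A flat backrest 35 mm thick, 455 mm tall, spans the full seat width and rises from the seat top along its +y edge, rear face flush with the rear of the seat. Two armrests of 36×36 mm section run along each side from the seat's front edge to the front of the backrest, top faces 208 mm above the seat top and outer faces flush with the seat's x-edges; a 36×36 mm post under the front of each armrest stands on the seat at the front corner.

C is a spool: two coaxial disc flanges of radius 141 mm and thickness 19 mm, joined by a core cylinder of radius 71 mm and height 244 mm. The lower flange rests on z = 0 and the three cylinders share a vertical axis.

The chair is on the floor beside the table on its +y side. The spool is on top of the table.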